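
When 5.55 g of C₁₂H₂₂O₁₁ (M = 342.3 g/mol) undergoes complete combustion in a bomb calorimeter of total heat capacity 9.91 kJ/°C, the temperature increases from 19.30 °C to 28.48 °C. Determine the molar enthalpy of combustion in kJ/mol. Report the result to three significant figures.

ΔT = 28.48 − 19.30 = 9.18 °C
q_cal = C_cal × ΔT = 9.91 × 9.18 = 90.9738 kJ
n = 5.55 / 342.3 = 0.01621 mol
q_rxn = −q_cal = -90.9738 kJ
ΔH = -90.9738 / 0.01621 = -5612 kJ/mol

ΔH = -5610 kJ/mol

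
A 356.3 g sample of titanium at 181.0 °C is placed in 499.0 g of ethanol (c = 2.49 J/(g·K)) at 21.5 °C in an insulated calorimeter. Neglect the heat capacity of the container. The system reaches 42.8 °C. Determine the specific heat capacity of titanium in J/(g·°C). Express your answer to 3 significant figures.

q_gained = (499.0 × 2.49) × (42.8 − 21.5) = 26465 J
q_lost = 356.3 × c × (181.0 − 42.8) = 49240.66 c
Set equal: c = 26465 / 49240.66 = 0.537 J/(g·°C)

c = 0.537 J/(g·°C)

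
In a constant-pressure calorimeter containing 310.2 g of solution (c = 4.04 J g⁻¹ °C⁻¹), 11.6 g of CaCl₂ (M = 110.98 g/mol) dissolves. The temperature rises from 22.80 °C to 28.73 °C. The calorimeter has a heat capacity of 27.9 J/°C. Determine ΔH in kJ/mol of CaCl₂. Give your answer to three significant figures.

|ΔT| = |28.73 − 22.80| = 5.93 °C
|q_surr| = (310.2 × 4.04 + 27.9) × 5.93 = 1281.108 × 5.93 = 7597 J
n(CaCl₂) = 11.6 / 110.98 = 0.1045 mol
Temperature rose, so q_rxn = −|q_surr| = -7.597 kJ
ΔH = q_rxn / n = -72.70 kJ/mol

ΔH = -72.7 kJ/mol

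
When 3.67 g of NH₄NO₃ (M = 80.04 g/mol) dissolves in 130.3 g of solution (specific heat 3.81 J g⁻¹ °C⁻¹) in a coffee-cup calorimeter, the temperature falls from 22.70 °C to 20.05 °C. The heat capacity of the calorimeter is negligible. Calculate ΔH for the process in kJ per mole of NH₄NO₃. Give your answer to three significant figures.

|ΔT| = |20.05 − 22.70| = 2.65 °C
|q_surr| = (130.3 × 3.81) × 2.65 = 496.443 × 2.65 = 1316 J
n(NH₄NO₃) = 3.67 / 80.04 = 0.04585 mol
Temperature fell, so q_rxn = +|q_surr| = 1.316 kJ
ΔH = q_rxn / n = 28.70 kJ/mol

ΔH = 28.7 kJ/mol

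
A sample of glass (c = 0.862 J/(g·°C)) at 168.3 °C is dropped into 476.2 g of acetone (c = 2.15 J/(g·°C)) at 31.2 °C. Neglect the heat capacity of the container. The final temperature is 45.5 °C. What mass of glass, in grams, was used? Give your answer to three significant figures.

q_gained = (476.2 × 2.15) × (45.5 − 31.2) = 14640 J
q_lost = m × 0.862 × (168.3 − 45.5) = 105.8536 m
m = 14640 / 105.8536 = 138 g

m = 138 g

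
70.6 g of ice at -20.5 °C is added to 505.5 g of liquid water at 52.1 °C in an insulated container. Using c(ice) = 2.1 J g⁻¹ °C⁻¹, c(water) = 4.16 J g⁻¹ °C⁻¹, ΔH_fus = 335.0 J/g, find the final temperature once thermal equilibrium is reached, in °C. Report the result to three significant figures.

T_f = 34.6 °C

Heat to bring ice to 0 °C and melt it: q₁ = 70.6×2.1×20.5 + 70.6×335.0 = 26690 J
Heat the water can supply cooling to 0 °C: 505.5×4.16×52.1 = 109560 J > q₁, so all ice melts.
Energy balance: 505.5×4.16×(52.1 − T) = 26690 + 70.6×4.16×(T − 0)
2102.88(52.1 − T) = 26690 + 293.696 T
109560 − 26690 = 2396.576 T
T = 82870 / 2396.576 = 34.58 °C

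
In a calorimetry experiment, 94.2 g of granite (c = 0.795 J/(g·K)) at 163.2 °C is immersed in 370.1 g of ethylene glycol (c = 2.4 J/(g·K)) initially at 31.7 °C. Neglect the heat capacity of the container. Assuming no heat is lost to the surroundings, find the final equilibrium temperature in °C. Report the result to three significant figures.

T_f = 41.9 °C

Heat lost by granite = heat gained by ethylene glycol.
(94.2)(0.795)(163.2 − T) = (370.1)(2.4)(T − 31.7)
74.889 (163.2 − T) = 888.24 (T − 31.7)
12222 − 74.889 T = 888.24 T − 28157
40379 = 963.129 T
T = 41.92 °C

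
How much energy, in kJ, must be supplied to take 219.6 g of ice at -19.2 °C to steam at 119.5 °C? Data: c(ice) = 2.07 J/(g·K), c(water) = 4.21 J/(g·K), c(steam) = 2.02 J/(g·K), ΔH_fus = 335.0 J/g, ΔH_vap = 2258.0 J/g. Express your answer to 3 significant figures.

q1 (heat ice -19.2→0.0 °C): 219.6 × 2.07 × 19.2 = 8728 J
q2 (melt at 0 °C): 219.6 × 335.0 = 73566 J
q3 (heat water 0.0→100.0 °C): 219.6 × 4.21 × 100.0 = 92452 J
q4 (vaporize at 100 °C): 219.6 × 2258.0 = 495857 J
q5 (heat steam 100.0→119.5 °C): 219.6 × 2.02 × 19.5 = 8650 J
Total: 8728 + 73566 + 92452 + 495857 + 8650 = 679253 J = 679 kJ

q = 679 kJ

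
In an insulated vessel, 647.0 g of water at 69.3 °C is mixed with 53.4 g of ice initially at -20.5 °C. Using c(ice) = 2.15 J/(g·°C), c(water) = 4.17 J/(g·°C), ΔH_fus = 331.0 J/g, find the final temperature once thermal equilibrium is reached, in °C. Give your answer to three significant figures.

T_f = 57.2 °C

Heat to bring ice to 0 °C and melt it: q₁ = 53.4×2.15×20.5 + 53.4×331.0 = 20029 J
Heat the water can supply cooling to 0 °C: 647.0×4.17×69.3 = 186971 J > q₁, so all ice melts.
Energy balance: 647.0×4.17×(69.3 − T) = 20029 + 53.4×4.17×(T − 0)
2697.99(69.3 − T) = 20029 + 222.678 T
186971 − 20029 = 2920.668 T
T = 166942 / 2920.668 = 57.16 °C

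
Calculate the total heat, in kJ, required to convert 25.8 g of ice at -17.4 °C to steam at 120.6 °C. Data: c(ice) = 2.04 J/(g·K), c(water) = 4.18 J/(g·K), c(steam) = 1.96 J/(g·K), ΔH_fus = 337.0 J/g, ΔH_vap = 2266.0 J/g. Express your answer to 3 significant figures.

q1 (heat ice -17.4→0.0 °C): 25.8 × 2.04 × 17.4 = 916 J
q2 (melt at 0 °C): 25.8 × 337.0 = 8695 J
q3 (heat water 0.0→100.0 °C): 25.8 × 4.18 × 100.0 = 10784 J
q4 (vaporize at 100 °C): 25.8 × 2266.0 = 58463 J
q5 (heat steam 100.0→120.6 °C): 25.8 × 1.96 × 20.6 = 1042 J
Total: 916 + 8695 + 10784 + 58463 + 1042 = 79900 J = 79.9 kJ

q = 79.9 kJ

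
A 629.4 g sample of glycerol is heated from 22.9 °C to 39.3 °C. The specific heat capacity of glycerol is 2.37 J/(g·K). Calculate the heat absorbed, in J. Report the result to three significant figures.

q = m c ΔT = 629.4 × 2.37 × (39.3 − 22.9)
q = 629.4 × 2.37 × 16.4 = 24460 J

q = 24500 J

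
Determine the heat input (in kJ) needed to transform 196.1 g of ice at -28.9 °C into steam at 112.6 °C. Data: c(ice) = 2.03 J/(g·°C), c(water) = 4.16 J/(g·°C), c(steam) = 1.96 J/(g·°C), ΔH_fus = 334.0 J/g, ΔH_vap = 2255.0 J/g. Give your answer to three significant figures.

q = 606 kJ

q1 (heat ice -28.9→0.0 °C): 196.1 × 2.03 × 28.9 = 11505 J
q2 (melt at 0 °C): 196.1 × 334.0 = 65497 J
q3 (heat water 0.0→100.0 °C): 196.1 × 4.16 × 100.0 = 81578 J
q4 (vaporize at 100 °C): 196.1 × 2255.0 = 442206 J
q5 (heat steam 100.0→112.6 °C): 196.1 × 1.96 × 12.6 = 4843 J
Total: 11505 + 65497 + 81578 + 442206 + 4843 = 605629 J = 606 kJ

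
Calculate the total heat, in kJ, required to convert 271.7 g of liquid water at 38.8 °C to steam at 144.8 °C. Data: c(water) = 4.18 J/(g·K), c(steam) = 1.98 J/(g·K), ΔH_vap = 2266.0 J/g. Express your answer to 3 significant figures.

q = 709 kJ

q1 (heat water 38.8→100.0 °C): 271.7 × 4.18 × 61.2 = 69505 J
q2 (vaporize at 100 °C): 271.7 × 2266.0 = 615672 J
q3 (heat steam 100.0→144.8 °C): 271.7 × 1.98 × 44.8 = 24101 J
Total: 69505 + 615672 + 24101 = 709278 J = 709 kJ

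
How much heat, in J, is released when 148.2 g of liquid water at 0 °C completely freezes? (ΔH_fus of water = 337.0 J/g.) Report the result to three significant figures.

q = 49900 J

q = m × ΔH_fus = 148.2 × 337.0 = 49940 J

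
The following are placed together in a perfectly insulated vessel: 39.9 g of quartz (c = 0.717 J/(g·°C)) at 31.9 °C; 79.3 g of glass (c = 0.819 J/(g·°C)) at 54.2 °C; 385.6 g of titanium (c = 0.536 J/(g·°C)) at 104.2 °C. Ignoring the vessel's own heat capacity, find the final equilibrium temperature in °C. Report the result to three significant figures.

T_f = 86.5 °C

Σ mᵢcᵢ(T − Tᵢ) = 0  ⇒  T = Σ mᵢcᵢTᵢ / Σ mᵢcᵢ
Σ mᵢcᵢ = 39.9×0.717 + 79.3×0.819 + 385.6×0.536 = 300.2366
Σ mᵢcᵢTᵢ = 28.6083×31.9 + 64.9467×54.2 + 206.6816×104.2 = 25969
T = 25969 / 300.2366 = 86.50 °C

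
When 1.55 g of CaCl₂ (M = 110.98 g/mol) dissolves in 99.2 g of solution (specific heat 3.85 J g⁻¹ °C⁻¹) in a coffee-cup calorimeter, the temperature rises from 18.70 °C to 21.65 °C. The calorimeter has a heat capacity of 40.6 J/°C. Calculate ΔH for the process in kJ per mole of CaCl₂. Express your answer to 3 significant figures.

ΔH = -89.2 kJ/mol

|ΔT| = |21.65 − 18.70| = 2.95 °C
|q_surr| = (99.2 × 3.85 + 40.6) × 2.95 = 422.52 × 2.95 = 1246 J
n(CaCl₂) = 1.55 / 110.98 = 0.01397 mol
Temperature rose, so q_rxn = −|q_surr| = -1.246 kJ
ΔH = q_rxn / n = -89.19 kJ/mol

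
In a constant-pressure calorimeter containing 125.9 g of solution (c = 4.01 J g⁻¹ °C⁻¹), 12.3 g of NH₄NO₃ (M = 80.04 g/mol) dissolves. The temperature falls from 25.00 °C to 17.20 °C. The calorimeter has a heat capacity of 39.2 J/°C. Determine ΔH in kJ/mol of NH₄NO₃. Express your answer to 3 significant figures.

ΔH = 27.6 kJ/mol

|ΔT| = |17.20 − 25.00| = 7.80 °C
|q_surr| = (125.9 × 4.01 + 39.2) × 7.80 = 544.059 × 7.80 = 4244 J
n(NH₄NO₃) = 12.3 / 80.04 = 0.1537 mol
Temperature fell, so q_rxn = +|q_surr| = 4.244 kJ
ΔH = q_rxn / n = 27.61 kJ/mol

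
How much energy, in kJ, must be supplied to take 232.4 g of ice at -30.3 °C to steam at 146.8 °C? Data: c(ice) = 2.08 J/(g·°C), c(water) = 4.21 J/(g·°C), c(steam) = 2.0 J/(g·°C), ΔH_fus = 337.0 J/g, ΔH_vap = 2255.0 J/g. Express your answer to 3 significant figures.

q1 (heat ice -30.3→0.0 °C): 232.4 × 2.08 × 30.3 = 14647 J
q2 (melt at 0 °C): 232.4 × 337.0 = 78319 J
q3 (heat water 0.0→100.0 °C): 232.4 × 4.21 × 100.0 = 97840 J
q4 (vaporize at 100 °C): 232.4 × 2255.0 = 524062 J
q5 (heat steam 100.0→146.8 °C): 232.4 × 2.0 × 46.8 = 21753 J
Total: 14647 + 78319 + 97840 + 524062 + 21753 = 736621 J = 737 kJ

q = 737 kJ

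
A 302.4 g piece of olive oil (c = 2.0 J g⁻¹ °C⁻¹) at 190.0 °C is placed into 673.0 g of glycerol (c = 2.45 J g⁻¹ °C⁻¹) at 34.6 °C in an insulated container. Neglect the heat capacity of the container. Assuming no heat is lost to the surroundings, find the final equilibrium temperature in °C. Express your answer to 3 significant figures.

T_f = 76.3 °C

Heat lost by olive oil = heat gained by glycerol.
(302.4)(2.0)(190.0 − T) = (673.0)(2.45)(T − 34.6)
604.8 (190.0 − T) = 1648.85 (T − 34.6)
114910 − 604.8 T = 1648.85 T − 57050
171960 = 2253.65 T
T = 76.30 °C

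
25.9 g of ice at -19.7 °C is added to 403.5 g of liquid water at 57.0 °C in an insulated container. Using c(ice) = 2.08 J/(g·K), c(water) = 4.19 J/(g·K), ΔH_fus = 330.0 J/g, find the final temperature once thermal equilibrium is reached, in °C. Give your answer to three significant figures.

Heat to bring ice to 0 °C and melt it: q₁ = 25.9×2.08×19.7 + 25.9×330.0 = 9608.3 J
Heat the water can supply cooling to 0 °C: 403.5×4.19×57.0 = 96367.9 J > q₁, so all ice melts.
Energy balance: 403.5×4.19×(57.0 − T) = 9608.3 + 25.9×4.19×(T − 0)
1690.665(57.0 − T) = 9608.3 + 108.521 T
96367.9 − 9608.3 = 1799.186 T
T = 86759.6 / 1799.186 = 48.22 °C

T_f = 48.2 °C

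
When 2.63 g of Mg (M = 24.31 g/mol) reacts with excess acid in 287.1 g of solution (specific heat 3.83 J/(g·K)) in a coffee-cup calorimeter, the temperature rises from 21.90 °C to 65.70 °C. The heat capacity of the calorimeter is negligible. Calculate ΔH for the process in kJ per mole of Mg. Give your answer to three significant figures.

ΔH = -445 kJ/mol

|ΔT| = |65.70 − 21.90| = 43.80 °C
|q_surr| = (287.1 × 3.83) × 43.80 = 1099.593 × 43.80 = 48160 J
n(Mg) = 2.63 / 24.31 = 0.1082 mol
Temperature rose, so q_rxn = −|q_surr| = -48.16 kJ
ΔH = q_rxn / n = -445.1 kJ/mol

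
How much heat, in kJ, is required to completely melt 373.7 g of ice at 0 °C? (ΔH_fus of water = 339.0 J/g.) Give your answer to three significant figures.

q = 127 kJ

q = m × ΔH_fus = 373.7 × 339.0 = 126700 J = 127 kJ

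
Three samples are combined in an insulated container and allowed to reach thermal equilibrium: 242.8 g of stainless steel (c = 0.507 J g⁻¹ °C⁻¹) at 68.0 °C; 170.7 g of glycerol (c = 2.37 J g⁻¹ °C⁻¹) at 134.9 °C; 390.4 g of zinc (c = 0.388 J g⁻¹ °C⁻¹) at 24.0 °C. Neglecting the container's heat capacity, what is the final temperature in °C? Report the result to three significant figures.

Σ mᵢcᵢ(T − Tᵢ) = 0  ⇒  T = Σ mᵢcᵢTᵢ / Σ mᵢcᵢ
Σ mᵢcᵢ = 242.8×0.507 + 170.7×2.37 + 390.4×0.388 = 679.1338
Σ mᵢcᵢTᵢ = 123.0996×68.0 + 404.559×134.9 + 151.4752×24.0 = 66581
T = 66581 / 679.1338 = 98.04 °C

T_f = 98.0 °C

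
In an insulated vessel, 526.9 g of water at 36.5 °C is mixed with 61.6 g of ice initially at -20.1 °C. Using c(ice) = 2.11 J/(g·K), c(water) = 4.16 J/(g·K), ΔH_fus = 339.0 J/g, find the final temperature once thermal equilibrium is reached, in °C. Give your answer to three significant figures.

Heat to bring ice to 0 °C and melt it: q₁ = 61.6×2.11×20.1 + 61.6×339.0 = 23495 J
Heat the water can supply cooling to 0 °C: 526.9×4.16×36.5 = 80004.5 J > q₁, so all ice melts.
Energy balance: 526.9×4.16×(36.5 − T) = 23495 + 61.6×4.16×(T − 0)
2191.904(36.5 − T) = 23495 + 256.256 T
80004.5 − 23495 = 2448.160 T
T = 56509.5 / 2448.160 = 23.08 °C

T_f = 23.1 °C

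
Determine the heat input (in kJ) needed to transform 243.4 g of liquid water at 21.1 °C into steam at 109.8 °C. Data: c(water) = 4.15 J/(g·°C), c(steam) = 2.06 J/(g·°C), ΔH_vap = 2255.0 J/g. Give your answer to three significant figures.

q = 633 kJ

q1 (heat water 21.1→100.0 °C): 243.4 × 4.15 × 78.9 = 79698 J
q2 (vaporize at 100 °C): 243.4 × 2255.0 = 548867 J
q3 (heat steam 100.0→109.8 °C): 243.4 × 2.06 × 9.8 = 4914 J
Total: 79698 + 548867 + 4914 = 633479 J = 633 kJ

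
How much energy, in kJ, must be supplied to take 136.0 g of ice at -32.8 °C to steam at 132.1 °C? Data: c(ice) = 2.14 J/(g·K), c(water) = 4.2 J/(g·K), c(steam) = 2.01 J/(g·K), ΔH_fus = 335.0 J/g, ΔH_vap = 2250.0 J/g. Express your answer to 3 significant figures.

q = 427 kJ

q1 (heat ice -32.8→0.0 °C): 136.0 × 2.14 × 32.8 = 9546 J
q2 (melt at 0 °C): 136.0 × 335.0 = 45560 J
q3 (heat water 0.0→100.0 °C): 136.0 × 4.2 × 100.0 = 57120 J
q4 (vaporize at 100 °C): 136.0 × 2250.0 = 306000 J
q5 (heat steam 100.0→132.1 °C): 136.0 × 2.01 × 32.1 = 8775 J
Total: 9546 + 45560 + 57120 + 306000 + 8775 = 427001 J = 427 kJ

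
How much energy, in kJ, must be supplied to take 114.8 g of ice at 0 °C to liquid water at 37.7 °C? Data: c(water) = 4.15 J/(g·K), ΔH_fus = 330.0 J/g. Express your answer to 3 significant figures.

q1 (melt at 0 °C): 114.8 × 330.0 = 37884 J
q2 (heat water 0.0→37.7 °C): 114.8 × 4.15 × 37.7 = 17961 J
Total: 37884 + 17961 = 55845 J = 55.8 kJ

q = 55.8 kJ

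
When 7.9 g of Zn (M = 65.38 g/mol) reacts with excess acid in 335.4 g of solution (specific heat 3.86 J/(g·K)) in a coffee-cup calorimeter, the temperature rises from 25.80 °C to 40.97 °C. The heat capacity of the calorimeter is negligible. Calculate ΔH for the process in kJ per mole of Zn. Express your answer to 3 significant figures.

|ΔT| = |40.97 − 25.80| = 15.17 °C
|q_surr| = (335.4 × 3.86) × 15.17 = 1294.644 × 15.17 = 19640 J
n(Zn) = 7.9 / 65.38 = 0.1208 mol
Temperature rose, so q_rxn = −|q_surr| = -19.64 kJ
ΔH = q_rxn / n = -162.6 kJ/mol

ΔH = -163 kJ/mol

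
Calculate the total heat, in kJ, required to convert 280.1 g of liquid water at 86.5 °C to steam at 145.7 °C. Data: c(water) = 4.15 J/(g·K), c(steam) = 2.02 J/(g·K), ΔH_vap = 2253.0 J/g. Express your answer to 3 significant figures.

q = 673 kJ

q1 (heat water 86.5→100.0 °C): 280.1 × 4.15 × 13.5 = 15693 J
q2 (vaporize at 100 °C): 280.1 × 2253.0 = 631065 J
q3 (heat steam 100.0→145.7 °C): 280.1 × 2.02 × 45.7 = 25857 J
Total: 15693 + 631065 + 25857 = 672615 J = 673 kJ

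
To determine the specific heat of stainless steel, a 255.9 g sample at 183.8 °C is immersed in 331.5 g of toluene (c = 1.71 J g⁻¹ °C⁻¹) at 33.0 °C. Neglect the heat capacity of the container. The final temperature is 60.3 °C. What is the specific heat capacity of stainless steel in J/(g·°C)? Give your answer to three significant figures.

c = 0.490 J/(g·°C)

q_gained = (331.5 × 1.71) × (60.3 − 33.0) = 15480 J
q_lost = 255.9 × c × (183.8 − 60.3) = 31603.65 c
Set equal: c = 15480 / 31603.65 = 0.490 J/(g·°C)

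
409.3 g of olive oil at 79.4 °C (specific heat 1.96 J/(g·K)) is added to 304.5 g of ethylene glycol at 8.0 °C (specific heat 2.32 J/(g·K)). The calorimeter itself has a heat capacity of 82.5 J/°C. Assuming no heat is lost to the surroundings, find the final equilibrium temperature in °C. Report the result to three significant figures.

T_f = 44.0 °C

Heat lost by olive oil = heat gained by ethylene glycol + calorimeter.
(409.3)(1.96)(79.4 − T) = [(304.5)(2.32) + 82.5](T − 8.0)
802.228 (79.4 − T) = 788.94 (T − 8.0)
63697 − 802.228 T = 788.94 T − 6311.5
70008.5 = 1591.168 T
T = 44.00 °C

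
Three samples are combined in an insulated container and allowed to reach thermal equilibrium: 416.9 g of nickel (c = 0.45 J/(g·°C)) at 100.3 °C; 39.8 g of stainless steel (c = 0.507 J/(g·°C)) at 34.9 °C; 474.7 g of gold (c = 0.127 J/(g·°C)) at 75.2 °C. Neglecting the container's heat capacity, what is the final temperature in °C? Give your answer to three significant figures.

Σ mᵢcᵢ(T − Tᵢ) = 0  ⇒  T = Σ mᵢcᵢTᵢ / Σ mᵢcᵢ
Σ mᵢcᵢ = 416.9×0.45 + 39.8×0.507 + 474.7×0.127 = 268.0705
Σ mᵢcᵢTᵢ = 187.605×100.3 + 20.1786×34.9 + 60.2869×75.2 = 24055
T = 24055 / 268.0705 = 89.73 °C

T_f = 89.7 °C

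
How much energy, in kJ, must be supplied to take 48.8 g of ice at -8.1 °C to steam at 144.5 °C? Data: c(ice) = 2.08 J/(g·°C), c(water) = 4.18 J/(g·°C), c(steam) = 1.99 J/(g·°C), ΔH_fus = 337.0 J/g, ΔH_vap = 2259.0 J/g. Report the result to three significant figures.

q1 (heat ice -8.1→0.0 °C): 48.8 × 2.08 × 8.1 = 822 J
q2 (melt at 0 °C): 48.8 × 337.0 = 16446 J
q3 (heat water 0.0→100.0 °C): 48.8 × 4.18 × 100.0 = 20398 J
q4 (vaporize at 100 °C): 48.8 × 2259.0 = 110239 J
q5 (heat steam 100.0→144.5 °C): 48.8 × 1.99 × 44.5 = 4321 J
Total: 822 + 16446 + 20398 + 110239 + 4321 = 152226 J = 152 kJ

q = 152 kJ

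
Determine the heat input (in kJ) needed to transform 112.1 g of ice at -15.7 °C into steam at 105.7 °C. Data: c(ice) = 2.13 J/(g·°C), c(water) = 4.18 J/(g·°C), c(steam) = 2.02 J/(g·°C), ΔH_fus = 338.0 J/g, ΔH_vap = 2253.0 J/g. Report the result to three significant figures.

q1 (heat ice -15.7→0.0 °C): 112.1 × 2.13 × 15.7 = 3749 J
q2 (melt at 0 °C): 112.1 × 338.0 = 37890 J
q3 (heat water 0.0→100.0 °C): 112.1 × 4.18 × 100.0 = 46858 J
q4 (vaporize at 100 °C): 112.1 × 2253.0 = 252561 J
q5 (heat steam 100.0→105.7 °C): 112.1 × 2.02 × 5.7 = 1291 J
Total: 3749 + 37890 + 46858 + 252561 + 1291 = 342349 J = 342 kJ

q = 342 kJ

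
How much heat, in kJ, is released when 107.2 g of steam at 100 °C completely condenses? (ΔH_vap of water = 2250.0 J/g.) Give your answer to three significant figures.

q = m × ΔH_vap = 107.2 × 2250.0 = 241200 J = 241 kJ

q = 241 kJ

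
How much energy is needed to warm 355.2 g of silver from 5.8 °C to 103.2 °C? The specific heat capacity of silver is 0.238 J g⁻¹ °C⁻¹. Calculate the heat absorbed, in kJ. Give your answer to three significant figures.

q = m c ΔT = 355.2 × 0.238 × (103.2 − 5.8)
q = 355.2 × 0.238 × 97.4 = 8234 J = 8.23 kJ

q = 8.23 kJ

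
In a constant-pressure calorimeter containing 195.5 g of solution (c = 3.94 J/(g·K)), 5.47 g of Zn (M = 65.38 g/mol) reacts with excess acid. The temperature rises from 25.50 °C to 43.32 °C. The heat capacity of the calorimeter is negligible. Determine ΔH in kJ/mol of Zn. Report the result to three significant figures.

ΔH = -164 kJ/mol

|ΔT| = |43.32 − 25.50| = 17.82 °C
|q_surr| = (195.5 × 3.94) × 17.82 = 770.27 × 17.82 = 13730 J
n(Zn) = 5.47 / 65.38 = 0.08366 mol
Temperature rose, so q_rxn = −|q_surr| = -13.73 kJ
ΔH = q_rxn / n = -164.1 kJ/mol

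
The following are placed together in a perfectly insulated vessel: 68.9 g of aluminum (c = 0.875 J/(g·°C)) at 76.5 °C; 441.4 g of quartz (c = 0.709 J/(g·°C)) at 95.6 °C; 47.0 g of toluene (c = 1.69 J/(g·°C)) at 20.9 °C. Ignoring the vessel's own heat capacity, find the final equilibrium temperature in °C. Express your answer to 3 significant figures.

Σ mᵢcᵢ(T − Tᵢ) = 0  ⇒  T = Σ mᵢcᵢTᵢ / Σ mᵢcᵢ
Σ mᵢcᵢ = 68.9×0.875 + 441.4×0.709 + 47.0×1.69 = 452.6701
Σ mᵢcᵢTᵢ = 60.2875×76.5 + 312.9526×95.6 + 79.43×20.9 = 36190
T = 36190 / 452.6701 = 79.948 °C

T_f = 79.9 °C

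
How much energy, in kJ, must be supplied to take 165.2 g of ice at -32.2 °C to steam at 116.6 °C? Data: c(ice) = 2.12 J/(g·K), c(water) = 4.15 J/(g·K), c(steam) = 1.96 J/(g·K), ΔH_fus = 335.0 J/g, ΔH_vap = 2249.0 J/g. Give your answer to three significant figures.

q1 (heat ice -32.2→0.0 °C): 165.2 × 2.12 × 32.2 = 11277 J
q2 (melt at 0 °C): 165.2 × 335.0 = 55342 J
q3 (heat water 0.0→100.0 °C): 165.2 × 4.15 × 100.0 = 68558 J
q4 (vaporize at 100 °C): 165.2 × 2249.0 = 371535 J
q5 (heat steam 100.0→116.6 °C): 165.2 × 1.96 × 16.6 = 5375 J
Total: 11277 + 55342 + 68558 + 371535 + 5375 = 512087 J = 512 kJ

q = 512 kJ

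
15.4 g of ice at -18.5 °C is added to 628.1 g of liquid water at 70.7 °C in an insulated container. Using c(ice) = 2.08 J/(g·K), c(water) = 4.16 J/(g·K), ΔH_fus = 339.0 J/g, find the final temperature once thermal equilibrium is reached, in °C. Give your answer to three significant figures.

T_f = 66.8 °C

Heat to bring ice to 0 °C and melt it: q₁ = 15.4×2.08×18.5 + 15.4×339.0 = 5813.2 J
Heat the water can supply cooling to 0 °C: 628.1×4.16×70.7 = 184732 J > q₁, so all ice melts.
Energy balance: 628.1×4.16×(70.7 − T) = 5813.2 + 15.4×4.16×(T − 0)
2612.896(70.7 − T) = 5813.2 + 64.064 T
184732 − 5813.2 = 2676.960 T
T = 178918.8 / 2676.960 = 66.84 °C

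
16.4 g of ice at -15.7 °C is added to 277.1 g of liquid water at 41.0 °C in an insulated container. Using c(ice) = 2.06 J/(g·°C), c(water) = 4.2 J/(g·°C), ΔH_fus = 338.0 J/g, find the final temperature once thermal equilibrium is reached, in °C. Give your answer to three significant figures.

T_f = 33.8 °C

Heat to bring ice to 0 °C and melt it: q₁ = 16.4×2.06×15.7 + 16.4×338.0 = 6073.6 J
Heat the water can supply cooling to 0 °C: 277.1×4.2×41.0 = 47716.6 J > q₁, so all ice melts.
Energy balance: 277.1×4.2×(41.0 − T) = 6073.6 + 16.4×4.2×(T − 0)
1163.82(41.0 − T) = 6073.6 + 68.88 T
47716.6 − 6073.6 = 1232.70 T
T = 41643.0 / 1232.70 = 33.78 °C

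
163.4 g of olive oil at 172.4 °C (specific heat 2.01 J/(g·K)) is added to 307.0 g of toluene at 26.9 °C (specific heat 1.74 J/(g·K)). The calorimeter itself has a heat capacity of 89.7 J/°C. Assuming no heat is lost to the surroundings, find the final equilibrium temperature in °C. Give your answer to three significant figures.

T_f = 77.1 °C

Heat lost by olive oil = heat gained by toluene + calorimeter.
(163.4)(2.01)(172.4 − T) = [(307.0)(1.74) + 89.7](T − 26.9)
328.434 (172.4 − T) = 623.88 (T − 26.9)
56622 − 328.434 T = 623.88 T − 16782
73404 = 952.314 T
T = 77.08 °C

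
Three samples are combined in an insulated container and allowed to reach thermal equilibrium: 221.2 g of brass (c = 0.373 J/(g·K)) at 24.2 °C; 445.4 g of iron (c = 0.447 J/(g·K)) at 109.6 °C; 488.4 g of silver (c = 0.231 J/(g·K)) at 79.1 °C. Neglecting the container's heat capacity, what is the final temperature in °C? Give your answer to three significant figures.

T_f = 83.0 °C

Σ mᵢcᵢ(T − Tᵢ) = 0  ⇒  T = Σ mᵢcᵢTᵢ / Σ mᵢcᵢ
Σ mᵢcᵢ = 221.2×0.373 + 445.4×0.447 + 488.4×0.231 = 394.4218
Σ mᵢcᵢTᵢ = 82.5076×24.2 + 199.0938×109.6 + 112.8204×79.1 = 32741
T = 32741 / 394.4218 = 83.01 °C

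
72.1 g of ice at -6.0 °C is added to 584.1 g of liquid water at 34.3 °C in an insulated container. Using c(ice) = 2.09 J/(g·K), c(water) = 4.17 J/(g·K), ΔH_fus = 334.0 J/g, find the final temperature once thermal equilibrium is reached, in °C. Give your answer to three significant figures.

Heat to bring ice to 0 °C and melt it: q₁ = 72.1×2.09×6.0 + 72.1×334.0 = 24986 J
Heat the water can supply cooling to 0 °C: 584.1×4.17×34.3 = 83544.4 J > q₁, so all ice melts.
Energy balance: 584.1×4.17×(34.3 − T) = 24986 + 72.1×4.17×(T − 0)
2435.697(34.3 − T) = 24986 + 300.657 T
83544.4 − 24986 = 2736.354 T
T = 58558.4 / 2736.354 = 21.40 °C

T_f = 21.4 °C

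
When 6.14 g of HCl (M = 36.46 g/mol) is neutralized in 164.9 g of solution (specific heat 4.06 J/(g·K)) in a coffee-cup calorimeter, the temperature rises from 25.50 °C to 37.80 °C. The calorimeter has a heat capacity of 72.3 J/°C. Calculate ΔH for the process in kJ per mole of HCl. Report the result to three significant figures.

ΔH = -54.2 kJ/mol

|ΔT| = |37.80 − 25.50| = 12.30 °C
|q_surr| = (164.9 × 4.06 + 72.3) × 12.30 = 741.794 × 12.30 = 9124 J
n(HCl) = 6.14 / 36.46 = 0.1684 mol
Temperature rose, so q_rxn = −|q_surr| = -9.124 kJ
ΔH = q_rxn / n = -54.18 kJ/mol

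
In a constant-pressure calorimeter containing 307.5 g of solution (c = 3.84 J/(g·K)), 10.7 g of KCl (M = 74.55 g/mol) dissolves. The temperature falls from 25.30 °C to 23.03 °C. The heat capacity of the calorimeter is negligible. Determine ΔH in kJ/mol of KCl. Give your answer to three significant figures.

ΔH = 18.7 kJ/mol

|ΔT| = |23.03 − 25.30| = 2.27 °C
|q_surr| = (307.5 × 3.84) × 2.27 = 1180.8 × 2.27 = 2680 J
n(KCl) = 10.7 / 74.55 = 0.1435 mol
Temperature fell, so q_rxn = +|q_surr| = 2.680 kJ
ΔH = q_rxn / n = 18.68 kJ/mol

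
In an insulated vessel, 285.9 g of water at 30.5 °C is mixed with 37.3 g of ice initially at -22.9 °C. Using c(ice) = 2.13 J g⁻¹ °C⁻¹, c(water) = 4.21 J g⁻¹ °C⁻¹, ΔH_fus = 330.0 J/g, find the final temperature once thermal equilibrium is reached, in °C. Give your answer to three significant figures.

T_f = 16.6 °C

Heat to bring ice to 0 °C and melt it: q₁ = 37.3×2.13×22.9 + 37.3×330.0 = 14128 J
Heat the water can supply cooling to 0 °C: 285.9×4.21×30.5 = 36711.0 J > q₁, so all ice melts.
Energy balance: 285.9×4.21×(30.5 − T) = 14128 + 37.3×4.21×(T − 0)
1203.639(30.5 − T) = 14128 + 157.033 T
36711.0 − 14128 = 1360.672 T
T = 22583.0 / 1360.672 = 16.60 °C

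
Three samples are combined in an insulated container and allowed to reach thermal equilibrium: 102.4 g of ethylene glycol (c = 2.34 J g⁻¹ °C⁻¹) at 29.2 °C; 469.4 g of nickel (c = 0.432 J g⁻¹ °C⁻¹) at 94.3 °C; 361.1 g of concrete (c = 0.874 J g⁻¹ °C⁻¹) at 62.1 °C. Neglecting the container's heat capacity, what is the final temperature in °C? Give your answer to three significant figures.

Σ mᵢcᵢ(T − Tᵢ) = 0  ⇒  T = Σ mᵢcᵢTᵢ / Σ mᵢcᵢ
Σ mᵢcᵢ = 102.4×2.34 + 469.4×0.432 + 361.1×0.874 = 757.9982
Σ mᵢcᵢTᵢ = 239.616×29.2 + 202.7808×94.3 + 315.6014×62.1 = 45718
T = 45718 / 757.9982 = 60.31 °C

T_f = 60.3 °C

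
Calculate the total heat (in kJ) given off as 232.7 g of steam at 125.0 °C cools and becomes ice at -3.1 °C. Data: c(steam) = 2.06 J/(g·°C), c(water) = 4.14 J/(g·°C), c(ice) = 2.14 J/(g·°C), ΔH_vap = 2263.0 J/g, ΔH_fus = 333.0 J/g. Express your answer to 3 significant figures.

q = 714 kJ

q1 (cool steam 125.0→100 °C): 232.7 × 2.06 × 25.0 = 11984 J
q2 (condense at 100 °C): 232.7 × 2263.0 = 526600 J
q3 (cool water 100→0 °C): 232.7 × 4.14 × 100.0 = 96338 J
q4 (freeze at 0 °C): 232.7 × 333.0 = 77489 J
q5 (cool ice 0→-3.1 °C): 232.7 × 2.14 × 3.1 = 1544 J
Total: 11984 + 526600 + 96338 + 77489 + 1544 = 713955 J = 714 kJ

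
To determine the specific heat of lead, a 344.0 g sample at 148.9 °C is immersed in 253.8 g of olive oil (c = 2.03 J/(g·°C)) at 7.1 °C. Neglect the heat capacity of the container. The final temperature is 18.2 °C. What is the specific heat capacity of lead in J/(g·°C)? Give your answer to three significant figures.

c = 0.127 J/(g·°C)

q_gained = (253.8 × 2.03) × (18.2 − 7.1) = 5719 J
q_lost = 344.0 × c × (148.9 − 18.2) = 44960.8 c
Set equal: c = 5719 / 44960.8 = 0.127 J/(g·°C)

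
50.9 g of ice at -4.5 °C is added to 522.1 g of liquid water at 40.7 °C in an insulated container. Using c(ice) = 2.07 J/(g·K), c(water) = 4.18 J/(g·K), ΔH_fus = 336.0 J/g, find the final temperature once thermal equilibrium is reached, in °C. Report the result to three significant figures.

T_f = 29.7 °C

Heat to bring ice to 0 °C and melt it: q₁ = 50.9×2.07×4.5 + 50.9×336.0 = 17577 J
Heat the water can supply cooling to 0 °C: 522.1×4.18×40.7 = 88822.8 J > q₁, so all ice melts.
Energy balance: 522.1×4.18×(40.7 − T) = 17577 + 50.9×4.18×(T − 0)
2182.378(40.7 − T) = 17577 + 212.762 T
88822.8 − 17577 = 2395.140 T
T = 71245.8 / 2395.140 = 29.746 °C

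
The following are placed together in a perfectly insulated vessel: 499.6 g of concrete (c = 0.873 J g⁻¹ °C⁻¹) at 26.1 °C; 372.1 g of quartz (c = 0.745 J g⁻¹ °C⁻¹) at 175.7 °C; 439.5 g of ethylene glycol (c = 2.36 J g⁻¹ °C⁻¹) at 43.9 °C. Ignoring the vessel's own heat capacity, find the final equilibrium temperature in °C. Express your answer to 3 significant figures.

Σ mᵢcᵢ(T − Tᵢ) = 0  ⇒  T = Σ mᵢcᵢTᵢ / Σ mᵢcᵢ
Σ mᵢcᵢ = 499.6×0.873 + 372.1×0.745 + 439.5×2.36 = 1750.5853
Σ mᵢcᵢTᵢ = 436.1508×26.1 + 277.2145×175.7 + 1037.22×43.9 = 105620
T = 105620 / 1750.5853 = 60.33 °C

T_f = 60.3 °C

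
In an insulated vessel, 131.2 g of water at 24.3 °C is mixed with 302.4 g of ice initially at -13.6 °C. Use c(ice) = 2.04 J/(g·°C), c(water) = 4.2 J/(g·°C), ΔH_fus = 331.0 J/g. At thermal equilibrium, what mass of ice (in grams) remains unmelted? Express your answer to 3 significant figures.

Heat to warm all ice to 0 °C: 302.4×2.04×13.6 = 8389.8 J
Heat released by water cooling to 0 °C: 131.2×4.2×24.3 = 13390 J
13390 J < 8389.8 + 302.4×331.0 = 108484.2 J, so not all ice melts; final T = 0 °C.
Heat left for melting: 13390 − 8389.8 = 5000.2 J
Mass melted = 5000.2 / 331.0 = 15.11 g
Ice remaining = 302.4 − 15.11 = 287.29 g

m_ice remaining = 287 g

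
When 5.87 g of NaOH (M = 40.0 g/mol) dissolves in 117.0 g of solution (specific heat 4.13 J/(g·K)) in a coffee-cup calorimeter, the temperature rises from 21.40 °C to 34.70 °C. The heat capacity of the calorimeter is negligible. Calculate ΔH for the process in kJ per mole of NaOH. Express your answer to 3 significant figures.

|ΔT| = |34.70 − 21.40| = 13.30 °C
|q_surr| = (117.0 × 4.13) × 13.30 = 483.21 × 13.30 = 6427 J
n(NaOH) = 5.87 / 40.0 = 0.1468 mol
Temperature rose, so q_rxn = −|q_surr| = -6.427 kJ
ΔH = q_rxn / n = -43.78 kJ/mol

ΔH = -43.8 kJ/mol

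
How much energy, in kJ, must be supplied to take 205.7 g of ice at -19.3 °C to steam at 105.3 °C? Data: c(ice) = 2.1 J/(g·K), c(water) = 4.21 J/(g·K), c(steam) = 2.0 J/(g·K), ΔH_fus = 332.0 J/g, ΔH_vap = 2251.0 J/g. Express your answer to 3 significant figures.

q1 (heat ice -19.3→0.0 °C): 205.7 × 2.1 × 19.3 = 8337 J
q2 (melt at 0 °C): 205.7 × 332.0 = 68292 J
q3 (heat water 0.0→100.0 °C): 205.7 × 4.21 × 100.0 = 86600 J
q4 (vaporize at 100 °C): 205.7 × 2251.0 = 463031 J
q5 (heat steam 100.0→105.3 °C): 205.7 × 2.0 × 5.3 = 2180 J
Total: 8337 + 68292 + 86600 + 463031 + 2180 = 628440 J = 628 kJ

q = 628 kJ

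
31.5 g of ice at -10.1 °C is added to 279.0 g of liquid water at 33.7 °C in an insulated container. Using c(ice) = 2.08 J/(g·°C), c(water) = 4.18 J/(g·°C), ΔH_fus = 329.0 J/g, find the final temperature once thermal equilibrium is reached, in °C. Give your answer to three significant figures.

Heat to bring ice to 0 °C and melt it: q₁ = 31.5×2.08×10.1 + 31.5×329.0 = 11025 J
Heat the water can supply cooling to 0 °C: 279.0×4.18×33.7 = 39301.6 J > q₁, so all ice melts.
Energy balance: 279.0×4.18×(33.7 − T) = 11025 + 31.5×4.18×(T − 0)
1166.22(33.7 − T) = 11025 + 131.67 T
39301.6 − 11025 = 1297.89 T
T = 28276.6 / 1297.89 = 21.79 °C

T_f = 21.8 °C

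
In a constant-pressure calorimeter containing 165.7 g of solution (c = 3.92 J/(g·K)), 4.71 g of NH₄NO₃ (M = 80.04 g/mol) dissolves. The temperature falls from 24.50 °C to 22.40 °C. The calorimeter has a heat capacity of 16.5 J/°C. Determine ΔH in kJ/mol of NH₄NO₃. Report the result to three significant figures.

ΔH = 23.8 kJ/mol

|ΔT| = |22.40 − 24.50| = 2.10 °C
|q_surr| = (165.7 × 3.92 + 16.5) × 2.10 = 666.044 × 2.10 = 1399 J
n(NH₄NO₃) = 4.71 / 80.04 = 0.05885 mol
Temperature fell, so q_rxn = +|q_surr| = 1.399 kJ
ΔH = q_rxn / n = 23.77 kJ/mol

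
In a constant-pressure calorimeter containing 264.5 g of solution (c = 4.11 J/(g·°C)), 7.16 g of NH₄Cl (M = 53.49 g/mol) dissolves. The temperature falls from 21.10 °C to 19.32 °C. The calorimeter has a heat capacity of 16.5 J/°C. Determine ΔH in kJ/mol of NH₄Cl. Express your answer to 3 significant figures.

|ΔT| = |19.32 − 21.10| = 1.78 °C
|q_surr| = (264.5 × 4.11 + 16.5) × 1.78 = 1103.595 × 1.78 = 1964 J
n(NH₄Cl) = 7.16 / 53.49 = 0.1339 mol
Temperature fell, so q_rxn = +|q_surr| = 1.964 kJ
ΔH = q_rxn / n = 14.67 kJ/mol

ΔH = 14.7 kJ/mol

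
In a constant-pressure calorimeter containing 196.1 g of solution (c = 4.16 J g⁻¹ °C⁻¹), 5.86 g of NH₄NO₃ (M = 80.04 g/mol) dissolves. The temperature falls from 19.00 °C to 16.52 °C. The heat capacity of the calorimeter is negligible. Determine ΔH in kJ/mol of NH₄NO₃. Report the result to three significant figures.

|ΔT| = |16.52 − 19.00| = 2.48 °C
|q_surr| = (196.1 × 4.16) × 2.48 = 815.776 × 2.48 = 2023 J
n(NH₄NO₃) = 5.86 / 80.04 = 0.07321 mol
Temperature fell, so q_rxn = +|q_surr| = 2.023 kJ
ΔH = q_rxn / n = 27.63 kJ/mol

ΔH = 27.6 kJ/mol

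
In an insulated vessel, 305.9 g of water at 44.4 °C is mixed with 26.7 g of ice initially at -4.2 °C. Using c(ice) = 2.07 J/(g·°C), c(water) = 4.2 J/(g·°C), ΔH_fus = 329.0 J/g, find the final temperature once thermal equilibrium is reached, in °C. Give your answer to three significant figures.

T_f = 34.4 °C

Heat to bring ice to 0 °C and melt it: q₁ = 26.7×2.07×4.2 + 26.7×329.0 = 9016.4 J
Heat the water can supply cooling to 0 °C: 305.9×4.2×44.4 = 57044.2 J > q₁, so all ice melts.
Energy balance: 305.9×4.2×(44.4 − T) = 9016.4 + 26.7×4.2×(T − 0)
1284.78(44.4 − T) = 9016.4 + 112.14 T
57044.2 − 9016.4 = 1396.92 T
T = 48027.8 / 1396.92 = 34.38 °C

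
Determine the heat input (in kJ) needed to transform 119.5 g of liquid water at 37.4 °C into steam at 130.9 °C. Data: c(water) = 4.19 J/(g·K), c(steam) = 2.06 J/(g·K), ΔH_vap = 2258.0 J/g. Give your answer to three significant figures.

q = 309 kJ

q1 (heat water 37.4→100.0 °C): 119.5 × 4.19 × 62.6 = 31344 J
q2 (vaporize at 100 °C): 119.5 × 2258.0 = 269831 J
q3 (heat steam 100.0→130.9 °C): 119.5 × 2.06 × 30.9 = 7607 J
Total: 31344 + 269831 + 7607 = 308782 J = 309 kJ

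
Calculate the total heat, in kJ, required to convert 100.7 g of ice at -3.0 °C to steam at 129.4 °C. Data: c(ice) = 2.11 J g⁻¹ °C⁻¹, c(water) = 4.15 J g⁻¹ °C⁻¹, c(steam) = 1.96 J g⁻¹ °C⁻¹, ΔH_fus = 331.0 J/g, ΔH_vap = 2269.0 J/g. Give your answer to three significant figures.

q = 310 kJ

q1 (heat ice -3.0→0.0 °C): 100.7 × 2.11 × 3.0 = 637 J
q2 (melt at 0 °C): 100.7 × 331.0 = 33332 J
q3 (heat water 0.0→100.0 °C): 100.7 × 4.15 × 100.0 = 41791 J
q4 (vaporize at 100 °C): 100.7 × 2269.0 = 228488 J
q5 (heat steam 100.0→129.4 °C): 100.7 × 1.96 × 29.4 = 5803 J
Total: 637 + 33332 + 41791 + 228488 + 5803 = 310051 J = 310 kJ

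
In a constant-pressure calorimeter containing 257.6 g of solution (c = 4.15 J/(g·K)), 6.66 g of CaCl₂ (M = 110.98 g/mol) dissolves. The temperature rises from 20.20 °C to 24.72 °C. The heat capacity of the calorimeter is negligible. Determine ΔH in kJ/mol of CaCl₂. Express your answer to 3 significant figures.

ΔH = -80.5 kJ/mol

|ΔT| = |24.72 − 20.20| = 4.52 °C
|q_surr| = (257.6 × 4.15) × 4.52 = 1069.04 × 4.52 = 4832 J
n(CaCl₂) = 6.66 / 110.98 = 0.06001 mol
Temperature rose, so q_rxn = −|q_surr| = -4.832 kJ
ΔH = q_rxn / n = -80.52 kJ/mol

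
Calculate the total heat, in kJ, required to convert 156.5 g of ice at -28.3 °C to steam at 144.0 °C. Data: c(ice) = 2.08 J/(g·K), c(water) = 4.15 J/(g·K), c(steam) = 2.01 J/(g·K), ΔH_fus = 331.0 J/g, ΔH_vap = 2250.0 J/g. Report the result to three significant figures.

q1 (heat ice -28.3→0.0 °C): 156.5 × 2.08 × 28.3 = 9212 J
q2 (melt at 0 °C): 156.5 × 331.0 = 51802 J
q3 (heat water 0.0→100.0 °C): 156.5 × 4.15 × 100.0 = 64948 J
q4 (vaporize at 100 °C): 156.5 × 2250.0 = 352125 J
q5 (heat steam 100.0→144.0 °C): 156.5 × 2.01 × 44.0 = 13841 J
Total: 9212 + 51802 + 64948 + 352125 + 13841 = 491928 J = 492 kJ

q = 492 kJ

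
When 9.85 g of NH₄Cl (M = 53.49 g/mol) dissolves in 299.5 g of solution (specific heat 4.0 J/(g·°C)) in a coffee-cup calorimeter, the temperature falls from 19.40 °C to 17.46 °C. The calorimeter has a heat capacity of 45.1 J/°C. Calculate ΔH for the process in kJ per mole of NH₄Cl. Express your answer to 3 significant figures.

ΔH = 13.1 kJ/mol

|ΔT| = |17.46 − 19.40| = 1.94 °C
|q_surr| = (299.5 × 4.0 + 45.1) × 1.94 = 1243.1 × 1.94 = 2412 J
n(NH₄Cl) = 9.85 / 53.49 = 0.1841 mol
Temperature fell, so q_rxn = +|q_surr| = 2.412 kJ
ΔH = q_rxn / n = 13.10 kJ/mol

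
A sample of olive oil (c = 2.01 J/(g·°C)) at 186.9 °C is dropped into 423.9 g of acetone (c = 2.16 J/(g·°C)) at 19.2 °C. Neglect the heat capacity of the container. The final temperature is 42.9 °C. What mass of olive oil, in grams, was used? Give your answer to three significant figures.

q_gained = (423.9 × 2.16) × (42.9 − 19.2) = 21700 J
q_lost = m × 2.01 × (186.9 − 42.9) = 289.44 m
m = 21700 / 289.44 = 75.0 g

m = 75.0 g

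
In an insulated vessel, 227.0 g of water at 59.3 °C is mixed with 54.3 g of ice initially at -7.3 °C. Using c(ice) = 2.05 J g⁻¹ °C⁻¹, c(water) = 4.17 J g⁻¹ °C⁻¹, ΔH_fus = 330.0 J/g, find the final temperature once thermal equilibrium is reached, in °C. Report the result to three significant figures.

Heat to bring ice to 0 °C and melt it: q₁ = 54.3×2.05×7.3 + 54.3×330.0 = 18732 J
Heat the water can supply cooling to 0 °C: 227.0×4.17×59.3 = 56132.8 J > q₁, so all ice melts.
Energy balance: 227.0×4.17×(59.3 − T) = 18732 + 54.3×4.17×(T − 0)
946.59(59.3 − T) = 18732 + 226.431 T
56132.8 − 18732 = 1173.021 T
T = 37400.8 / 1173.021 = 31.88 °C

T_f = 31.9 °C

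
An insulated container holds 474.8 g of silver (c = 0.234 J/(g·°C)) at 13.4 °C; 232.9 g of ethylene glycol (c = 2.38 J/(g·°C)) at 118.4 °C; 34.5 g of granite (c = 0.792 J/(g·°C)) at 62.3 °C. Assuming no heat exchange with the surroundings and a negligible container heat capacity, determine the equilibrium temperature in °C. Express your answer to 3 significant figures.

Σ mᵢcᵢ(T − Tᵢ) = 0  ⇒  T = Σ mᵢcᵢTᵢ / Σ mᵢcᵢ
Σ mᵢcᵢ = 474.8×0.234 + 232.9×2.38 + 34.5×0.792 = 692.7292
Σ mᵢcᵢTᵢ = 111.1032×13.4 + 554.302×118.4 + 27.324×62.3 = 68820
T = 68820 / 692.7292 = 99.346 °C

T_f = 99.3 °C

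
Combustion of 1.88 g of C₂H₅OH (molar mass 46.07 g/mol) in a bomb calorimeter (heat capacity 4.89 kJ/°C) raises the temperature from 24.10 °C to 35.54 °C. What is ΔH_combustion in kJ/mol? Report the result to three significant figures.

ΔH = -1370 kJ/mol

ΔT = 35.54 − 24.10 = 11.44 °C
q_cal = C_cal × ΔT = 4.89 × 11.44 = 55.9416 kJ
n = 1.88 / 46.07 = 0.04081 mol
q_rxn = −q_cal = -55.9416 kJ
ΔH = -55.9416 / 0.04081 = -1371 kJ/mol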